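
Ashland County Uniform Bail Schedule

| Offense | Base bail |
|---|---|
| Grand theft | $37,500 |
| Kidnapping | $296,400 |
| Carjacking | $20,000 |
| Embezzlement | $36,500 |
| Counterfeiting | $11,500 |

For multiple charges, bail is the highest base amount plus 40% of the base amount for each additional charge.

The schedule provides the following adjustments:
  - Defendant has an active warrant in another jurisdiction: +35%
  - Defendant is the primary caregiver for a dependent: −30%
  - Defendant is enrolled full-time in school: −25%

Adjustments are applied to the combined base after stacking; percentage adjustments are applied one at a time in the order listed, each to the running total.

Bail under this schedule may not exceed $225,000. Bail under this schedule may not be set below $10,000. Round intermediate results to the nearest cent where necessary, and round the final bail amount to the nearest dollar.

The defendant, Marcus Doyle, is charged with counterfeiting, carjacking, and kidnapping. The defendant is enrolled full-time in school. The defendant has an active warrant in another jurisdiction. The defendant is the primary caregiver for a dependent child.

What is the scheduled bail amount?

Base amounts from the schedule: counterfeiting $11,500; carjacking $20,000; kidnapping $296,400.
Stacking rule: highest base plus 40% of each additional charge. Highest is kidnapping at $296,400. Additional: $11,500 × 40% = $4,600; $20,000 × 40% = $8,000. Combined base = $296,400 + $12,600 = $309,000.
Defendant has an active warrant in another jurisdiction (+35%): $309,000 × 1.35 = $417,150.
Defendant is the primary caregiver for a dependent (−30%): $417,150 × 0.7 = $292,005.
Defendant is enrolled full-time in school (−25%): $292,005 × 0.75 = $219,003.75.
$219,003.75 is within the $225,000 maximum.
$219,003.75 is at or above the $10,000 minimum.
Rounded to the nearest dollar: $219,004.

$219,004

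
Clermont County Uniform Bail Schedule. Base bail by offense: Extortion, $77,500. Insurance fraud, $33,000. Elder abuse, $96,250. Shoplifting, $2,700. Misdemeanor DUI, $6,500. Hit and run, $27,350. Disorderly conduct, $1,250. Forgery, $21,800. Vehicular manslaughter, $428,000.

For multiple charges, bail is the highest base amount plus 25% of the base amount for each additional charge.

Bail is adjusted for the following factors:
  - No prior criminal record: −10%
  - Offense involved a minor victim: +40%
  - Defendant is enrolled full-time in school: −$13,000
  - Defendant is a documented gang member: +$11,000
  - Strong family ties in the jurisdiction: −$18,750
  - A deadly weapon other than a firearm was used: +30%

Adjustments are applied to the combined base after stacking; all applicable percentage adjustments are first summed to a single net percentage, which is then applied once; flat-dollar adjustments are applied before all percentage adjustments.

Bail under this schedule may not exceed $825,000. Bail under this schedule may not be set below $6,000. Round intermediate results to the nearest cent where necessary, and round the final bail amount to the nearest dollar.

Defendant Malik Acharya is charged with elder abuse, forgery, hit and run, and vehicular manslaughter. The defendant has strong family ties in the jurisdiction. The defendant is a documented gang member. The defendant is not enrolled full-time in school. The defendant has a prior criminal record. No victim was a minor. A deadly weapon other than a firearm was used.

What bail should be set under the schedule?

Base amounts from the schedule: elder abuse $96,250; forgery $21,800; hit and run $27,350; vehicular manslaughter $428,000.
Stacking rule: highest base plus 25% of each additional charge. Highest is vehicular manslaughter at $428,000. Additional: $96,250 × 25% = $24,062.50; $21,800 × 25% = $5,450; $27,350 × 25% = $6,837.50. Combined base = $428,000 + $36,350 = $464,350.
Defendant is a documented gang member (+$11,000 flat): $464,350 + $11,000 = $475,350.
Strong family ties in the jurisdiction (−$18,750 flat): $475,350 − $18,750 = $456,600.
A deadly weapon other than a firearm was used (+30%): $456,600 × 1.3 = $593,580.
$593,580 is within the $825,000 maximum.
$593,580 is at or above the $6,000 minimum.

$593,580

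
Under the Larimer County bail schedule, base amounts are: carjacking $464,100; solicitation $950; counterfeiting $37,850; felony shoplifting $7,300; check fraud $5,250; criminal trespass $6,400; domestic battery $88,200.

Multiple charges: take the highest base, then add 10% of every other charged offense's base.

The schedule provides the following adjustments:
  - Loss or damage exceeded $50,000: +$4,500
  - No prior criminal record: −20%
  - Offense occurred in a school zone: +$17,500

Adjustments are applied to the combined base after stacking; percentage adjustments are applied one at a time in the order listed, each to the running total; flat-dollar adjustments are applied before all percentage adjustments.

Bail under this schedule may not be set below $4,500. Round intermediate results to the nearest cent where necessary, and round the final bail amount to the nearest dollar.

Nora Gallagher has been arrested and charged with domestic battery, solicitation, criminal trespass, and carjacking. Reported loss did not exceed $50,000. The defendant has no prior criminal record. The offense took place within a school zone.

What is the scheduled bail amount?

Base amounts from the schedule: domestic battery $88,200; solicitation $950; criminal trespass $6,400; carjacking $464,100.
Stacking rule: highest base plus 10% of each additional charge. Highest is carjacking at $464,100. Additional: $88,200 × 10% = $8,820; $950 × 10% = $95; $6,400 × 10% = $640. Combined base = $464,100 + $9,555 = $473,655.
Offense occurred in a school zone (+$17,500 flat): $473,655 + $17,500 = $491,155.
No prior criminal record (−20%): $491,155 × 0.8 = $392,924.
$392,924 is at or above the $4,500 minimum.

$392,924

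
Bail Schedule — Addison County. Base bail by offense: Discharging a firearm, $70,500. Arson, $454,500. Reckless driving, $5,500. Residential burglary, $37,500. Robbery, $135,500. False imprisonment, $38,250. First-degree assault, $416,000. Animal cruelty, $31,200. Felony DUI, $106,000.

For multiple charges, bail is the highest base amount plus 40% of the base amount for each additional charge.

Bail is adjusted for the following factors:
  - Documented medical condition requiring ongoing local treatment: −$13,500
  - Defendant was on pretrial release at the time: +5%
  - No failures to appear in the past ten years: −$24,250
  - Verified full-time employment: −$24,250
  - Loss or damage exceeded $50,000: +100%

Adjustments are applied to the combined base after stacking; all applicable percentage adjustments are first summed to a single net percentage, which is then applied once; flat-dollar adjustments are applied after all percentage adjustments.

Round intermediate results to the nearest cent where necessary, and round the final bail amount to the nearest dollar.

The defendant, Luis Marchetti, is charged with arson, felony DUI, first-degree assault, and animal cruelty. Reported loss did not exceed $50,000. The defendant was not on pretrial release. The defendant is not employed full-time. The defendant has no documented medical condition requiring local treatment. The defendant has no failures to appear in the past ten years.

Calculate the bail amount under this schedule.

$651,530

Base amounts from the schedule: arson $454,500; felony DUI $106,000; first-degree assault $416,000; animal cruelty $31,200.
Stacking rule: highest base plus 40% of each additional charge. Highest is arson at $454,500. Additional: $106,000 × 40% = $42,400; $416,000 × 40% = $166,400; $31,200 × 40% = $12,480. Combined base = $454,500 + $221,280 = $675,780.
No failures to appear in the past ten years (−$24,250 flat): $675,780 − $24,250 = $651,530.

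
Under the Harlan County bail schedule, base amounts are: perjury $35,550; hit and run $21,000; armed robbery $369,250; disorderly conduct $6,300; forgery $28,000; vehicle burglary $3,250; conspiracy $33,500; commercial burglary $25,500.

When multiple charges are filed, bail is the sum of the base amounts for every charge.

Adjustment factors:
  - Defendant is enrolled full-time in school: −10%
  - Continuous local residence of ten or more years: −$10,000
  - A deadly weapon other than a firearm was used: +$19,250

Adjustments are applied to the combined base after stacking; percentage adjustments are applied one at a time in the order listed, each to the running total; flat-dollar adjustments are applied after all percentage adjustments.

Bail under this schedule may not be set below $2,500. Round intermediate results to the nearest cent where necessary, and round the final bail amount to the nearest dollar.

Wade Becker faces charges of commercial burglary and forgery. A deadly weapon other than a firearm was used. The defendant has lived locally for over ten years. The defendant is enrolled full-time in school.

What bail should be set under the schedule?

$57,400

Base amounts from the schedule: commercial burglary $25,500; forgery $28,000.
Stacking rule: sum of all bases. $25,500 + $28,000 = $53,500.
Defendant is enrolled full-time in school (−10%): $53,500 × 0.9 = $48,150.
Continuous local residence of ten or more years (−$10,000 flat): $48,150 − $10,000 = $38,150.
A deadly weapon other than a firearm was used (+$19,250 flat): $38,150 + $19,250 = $57,400.
$57,400 is at or above the $2,500 minimum.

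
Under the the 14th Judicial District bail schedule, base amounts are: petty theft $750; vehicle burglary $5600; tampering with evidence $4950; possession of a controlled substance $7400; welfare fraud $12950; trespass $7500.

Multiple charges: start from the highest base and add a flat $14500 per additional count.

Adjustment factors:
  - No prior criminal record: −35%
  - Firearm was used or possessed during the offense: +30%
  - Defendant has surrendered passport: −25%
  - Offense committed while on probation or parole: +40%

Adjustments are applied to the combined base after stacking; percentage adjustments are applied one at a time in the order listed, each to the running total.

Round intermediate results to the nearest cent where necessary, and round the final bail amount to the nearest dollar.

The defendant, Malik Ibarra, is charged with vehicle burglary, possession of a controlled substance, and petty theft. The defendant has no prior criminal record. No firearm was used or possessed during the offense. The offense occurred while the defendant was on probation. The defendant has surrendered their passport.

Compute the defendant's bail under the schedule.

Base amounts from the schedule: vehicle burglary $5600; possession of a controlled substance $7400; petty theft $750.
Stacking rule: highest base plus $14500 per additional charge. Highest is possession of a controlled substance at $7400; 2 additional charges → +$29000. Combined base = $36400.
No prior criminal record (−35%): $36400 × 0.65 = $23660.
Defendant has surrendered passport (−25%): $23660 × 0.75 = $17745.
Offense committed while on probation or parole (+40%): $17745 × 1.4 = $24843.

$24843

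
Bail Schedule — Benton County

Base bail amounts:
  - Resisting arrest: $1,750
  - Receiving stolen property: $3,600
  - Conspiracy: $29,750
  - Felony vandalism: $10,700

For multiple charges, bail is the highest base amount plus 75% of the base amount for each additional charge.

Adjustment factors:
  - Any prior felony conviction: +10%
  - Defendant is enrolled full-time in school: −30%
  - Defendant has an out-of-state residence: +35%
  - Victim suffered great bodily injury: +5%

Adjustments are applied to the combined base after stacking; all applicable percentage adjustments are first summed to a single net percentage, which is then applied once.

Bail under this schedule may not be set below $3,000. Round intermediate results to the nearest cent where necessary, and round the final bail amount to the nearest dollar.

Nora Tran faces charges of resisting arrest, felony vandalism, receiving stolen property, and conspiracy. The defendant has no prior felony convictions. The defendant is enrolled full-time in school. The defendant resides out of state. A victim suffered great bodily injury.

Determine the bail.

Base amounts from the schedule: resisting arrest $1,750; felony vandalism $10,700; receiving stolen property $3,600; conspiracy $29,750.
Stacking rule: highest base plus 75% of each additional charge. Highest is conspiracy at $29,750. Additional: $1,750 × 75% = $1,312.50; $10,700 × 75% = $8,025; $3,600 × 75% = $2,700. Combined base = $29,750 + $12,037.50 = $41,787.50.
Net percentage adjustment: −30% +35% +5% = +10%. $41,787.50 × 1.1 = $45,966.25.
$45,966.25 is at or above the $3,000 minimum.
Rounded to the nearest dollar: $45,966.

$45,966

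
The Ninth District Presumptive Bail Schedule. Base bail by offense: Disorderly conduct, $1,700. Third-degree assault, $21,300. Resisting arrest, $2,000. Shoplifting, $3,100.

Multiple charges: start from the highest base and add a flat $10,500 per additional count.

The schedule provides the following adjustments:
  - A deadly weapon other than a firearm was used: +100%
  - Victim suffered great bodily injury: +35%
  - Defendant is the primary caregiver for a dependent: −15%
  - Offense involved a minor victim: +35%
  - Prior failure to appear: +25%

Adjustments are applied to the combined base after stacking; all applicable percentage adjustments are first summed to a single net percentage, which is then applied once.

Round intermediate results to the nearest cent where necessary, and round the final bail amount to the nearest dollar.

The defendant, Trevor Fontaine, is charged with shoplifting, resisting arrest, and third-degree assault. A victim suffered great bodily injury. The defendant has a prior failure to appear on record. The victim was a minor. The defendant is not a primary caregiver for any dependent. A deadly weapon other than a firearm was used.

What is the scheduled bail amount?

$124,785

Base amounts from the schedule: shoplifting $3,100; resisting arrest $2,000; third-degree assault $21,300.
Stacking rule: highest base plus $10,500 per additional charge. Highest is third-degree assault at $21,300; 2 additional charges → +$21,000. Combined base = $42,300.
Net percentage adjustment: +100% +35% +35% +25% = +195%. $42,300 × 2.95 = $124,785.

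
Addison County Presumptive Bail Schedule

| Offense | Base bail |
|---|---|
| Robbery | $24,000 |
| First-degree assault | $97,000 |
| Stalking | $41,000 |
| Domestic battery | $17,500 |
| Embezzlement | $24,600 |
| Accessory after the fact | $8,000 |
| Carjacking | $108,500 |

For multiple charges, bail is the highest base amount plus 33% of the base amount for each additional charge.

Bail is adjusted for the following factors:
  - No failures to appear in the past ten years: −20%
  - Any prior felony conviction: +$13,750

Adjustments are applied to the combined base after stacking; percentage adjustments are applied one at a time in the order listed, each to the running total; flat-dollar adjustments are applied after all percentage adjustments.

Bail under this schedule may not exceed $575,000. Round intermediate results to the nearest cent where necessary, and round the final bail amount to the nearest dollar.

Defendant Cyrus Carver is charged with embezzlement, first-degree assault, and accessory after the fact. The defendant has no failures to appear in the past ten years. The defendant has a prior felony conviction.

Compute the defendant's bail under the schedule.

$99,956

Base amounts from the schedule: embezzlement $24,600; first-degree assault $97,000; accessory after the fact $8,000.
Stacking rule: highest base plus 33% of each additional charge. Highest is first-degree assault at $97,000. Additional: $24,600 × 33% = $8,118; $8,000 × 33% = $2,640. Combined base = $97,000 + $10,758 = $107,758.
No failures to appear in the past ten years (−20%): $107,758 × 0.8 = $86,206.40.
Any prior felony conviction (+$13,750 flat): $86,206.40 + $13,750 = $99,956.40.
$99,956.40 is within the $575,000 maximum.
Rounded to the nearest dollar: $99,956.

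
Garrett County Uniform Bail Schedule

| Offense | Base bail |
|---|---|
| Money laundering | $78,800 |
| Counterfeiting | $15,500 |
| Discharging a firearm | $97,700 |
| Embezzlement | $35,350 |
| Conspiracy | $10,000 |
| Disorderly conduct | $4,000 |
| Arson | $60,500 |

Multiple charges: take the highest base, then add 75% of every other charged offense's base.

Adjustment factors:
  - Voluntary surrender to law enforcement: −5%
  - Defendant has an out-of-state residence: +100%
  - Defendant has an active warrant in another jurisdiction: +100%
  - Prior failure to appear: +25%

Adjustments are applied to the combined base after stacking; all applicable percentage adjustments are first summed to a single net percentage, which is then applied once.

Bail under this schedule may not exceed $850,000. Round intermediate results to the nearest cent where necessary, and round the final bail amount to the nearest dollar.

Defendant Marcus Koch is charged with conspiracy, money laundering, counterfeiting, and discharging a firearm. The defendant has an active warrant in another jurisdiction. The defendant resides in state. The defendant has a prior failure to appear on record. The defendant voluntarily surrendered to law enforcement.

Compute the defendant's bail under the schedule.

$387,035

Base amounts from the schedule: conspiracy $10,000; money laundering $78,800; counterfeiting $15,500; discharging a firearm $97,700.
Stacking rule: highest base plus 75% of each additional charge. Highest is discharging a firearm at $97,700. Additional: $10,000 × 75% = $7,500; $78,800 × 75% = $59,100; $15,500 × 75% = $11,625. Combined base = $97,700 + $78,225 = $175,925.
Net percentage adjustment: −5% +100% +25% = +120%. $175,925 × 2.2 = $387,035.
$387,035 is within the $850,000 maximum.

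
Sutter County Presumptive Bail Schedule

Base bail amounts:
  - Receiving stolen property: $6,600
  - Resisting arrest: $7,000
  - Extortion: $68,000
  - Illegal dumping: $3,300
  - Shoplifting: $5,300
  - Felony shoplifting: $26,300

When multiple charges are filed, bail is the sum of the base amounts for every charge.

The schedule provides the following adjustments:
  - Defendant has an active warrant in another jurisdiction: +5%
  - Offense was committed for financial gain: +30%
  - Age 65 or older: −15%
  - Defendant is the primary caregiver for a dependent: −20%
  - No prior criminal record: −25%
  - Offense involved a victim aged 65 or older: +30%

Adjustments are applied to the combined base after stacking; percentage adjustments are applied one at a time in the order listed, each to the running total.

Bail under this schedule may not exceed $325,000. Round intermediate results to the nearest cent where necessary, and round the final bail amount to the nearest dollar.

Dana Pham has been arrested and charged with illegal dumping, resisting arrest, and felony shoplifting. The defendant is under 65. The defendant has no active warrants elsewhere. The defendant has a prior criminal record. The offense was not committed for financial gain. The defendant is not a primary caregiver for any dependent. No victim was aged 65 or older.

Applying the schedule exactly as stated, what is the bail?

Base amounts from the schedule: illegal dumping $3,300; resisting arrest $7,000; felony shoplifting $26,300.
Stacking rule: sum of all bases. $3,300 + $7,000 + $26,300 = $36,600.
No adjustment factors apply to this defendant.
$36,600 is within the $325,000 maximum.

$36,600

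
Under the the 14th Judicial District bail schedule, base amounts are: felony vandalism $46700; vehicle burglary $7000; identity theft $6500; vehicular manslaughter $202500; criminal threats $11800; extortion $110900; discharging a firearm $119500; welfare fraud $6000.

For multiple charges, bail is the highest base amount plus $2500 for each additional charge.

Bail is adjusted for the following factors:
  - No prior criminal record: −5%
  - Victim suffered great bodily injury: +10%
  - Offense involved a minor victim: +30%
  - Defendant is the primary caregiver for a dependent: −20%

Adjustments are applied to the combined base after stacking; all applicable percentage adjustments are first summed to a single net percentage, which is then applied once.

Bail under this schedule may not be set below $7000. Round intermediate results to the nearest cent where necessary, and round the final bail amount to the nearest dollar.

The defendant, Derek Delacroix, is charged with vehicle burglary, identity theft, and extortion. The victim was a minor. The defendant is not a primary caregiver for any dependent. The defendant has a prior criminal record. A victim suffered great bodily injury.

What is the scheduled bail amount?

Base amounts from the schedule: vehicle burglary $7000; identity theft $6500; extortion $110900.
Stacking rule: highest base plus $2500 per additional charge. Highest is extortion at $110900; 2 additional charges → +$5000. Combined base = $115900.
Net percentage adjustment: +10% +30% = +40%. $115900 × 1.4 = $162260.
$162260 is at or above the $7000 minimum.

$162260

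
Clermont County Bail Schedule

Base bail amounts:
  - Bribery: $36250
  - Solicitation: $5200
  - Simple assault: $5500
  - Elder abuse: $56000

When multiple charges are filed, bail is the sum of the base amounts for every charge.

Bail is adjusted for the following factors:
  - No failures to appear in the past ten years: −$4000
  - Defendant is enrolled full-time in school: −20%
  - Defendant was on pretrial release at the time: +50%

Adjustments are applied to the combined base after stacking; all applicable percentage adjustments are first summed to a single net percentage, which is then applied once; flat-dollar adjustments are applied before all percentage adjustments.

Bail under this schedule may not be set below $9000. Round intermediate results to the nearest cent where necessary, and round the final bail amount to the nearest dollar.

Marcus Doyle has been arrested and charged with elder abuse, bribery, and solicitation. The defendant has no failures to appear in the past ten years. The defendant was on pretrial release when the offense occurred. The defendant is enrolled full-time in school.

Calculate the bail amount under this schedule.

Base amounts from the schedule: elder abuse $56000; bribery $36250; solicitation $5200.
Stacking rule: sum of all bases. $56000 + $36250 + $5200 = $97450.
No failures to appear in the past ten years (−$4000 flat): $97450 − $4000 = $93450.
Net percentage adjustment: −20% +50% = +30%. $93450 × 1.3 = $121485.
$121485 is at or above the $9000 minimum.

$121485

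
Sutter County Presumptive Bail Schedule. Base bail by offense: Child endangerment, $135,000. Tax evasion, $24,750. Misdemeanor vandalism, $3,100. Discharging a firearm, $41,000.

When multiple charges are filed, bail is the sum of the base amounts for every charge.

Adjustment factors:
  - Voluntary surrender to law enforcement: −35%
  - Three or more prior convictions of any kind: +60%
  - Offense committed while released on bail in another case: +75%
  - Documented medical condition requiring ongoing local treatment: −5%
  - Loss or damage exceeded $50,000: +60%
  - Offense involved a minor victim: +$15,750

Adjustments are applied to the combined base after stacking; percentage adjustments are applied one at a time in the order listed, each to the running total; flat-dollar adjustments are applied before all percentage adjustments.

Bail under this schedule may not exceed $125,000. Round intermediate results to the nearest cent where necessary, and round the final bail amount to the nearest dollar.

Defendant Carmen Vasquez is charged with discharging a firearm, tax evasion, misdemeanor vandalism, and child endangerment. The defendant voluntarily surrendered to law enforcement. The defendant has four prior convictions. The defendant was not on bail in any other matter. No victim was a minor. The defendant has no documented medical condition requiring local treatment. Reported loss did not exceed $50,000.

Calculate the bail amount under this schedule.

$125,000

Base amounts from the schedule: discharging a firearm $41,000; tax evasion $24,750; misdemeanor vandalism $3,100; child endangerment $135,000.
Stacking rule: sum of all bases. $41,000 + $24,750 + $3,100 + $135,000 = $203,850.
Voluntary surrender to law enforcement (−35%): $203,850 × 0.65 = $132,502.50.
Three or more prior convictions of any kind (+60%): $132,502.50 × 1.6 = $212,004.
Result $212,004 exceeds the maximum of $125,000; bail is capped at $125,000.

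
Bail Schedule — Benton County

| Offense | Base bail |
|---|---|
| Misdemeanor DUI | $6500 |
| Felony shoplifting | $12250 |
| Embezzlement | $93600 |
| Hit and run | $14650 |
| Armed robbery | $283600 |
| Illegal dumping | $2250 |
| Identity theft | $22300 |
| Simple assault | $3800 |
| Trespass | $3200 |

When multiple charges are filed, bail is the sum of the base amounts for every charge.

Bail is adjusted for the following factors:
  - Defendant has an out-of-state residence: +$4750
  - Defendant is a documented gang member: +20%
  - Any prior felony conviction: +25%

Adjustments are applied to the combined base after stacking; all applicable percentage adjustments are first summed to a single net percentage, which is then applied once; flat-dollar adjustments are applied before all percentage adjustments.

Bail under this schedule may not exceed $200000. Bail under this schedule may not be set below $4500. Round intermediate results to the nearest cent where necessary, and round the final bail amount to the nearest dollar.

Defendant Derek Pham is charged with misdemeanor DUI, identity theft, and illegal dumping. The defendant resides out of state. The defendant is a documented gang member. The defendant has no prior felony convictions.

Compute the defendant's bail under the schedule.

Base amounts from the schedule: misdemeanor DUI $6500; identity theft $22300; illegal dumping $2250.
Stacking rule: sum of all bases. $6500 + $22300 + $2250 = $31050.
Defendant has an out-of-state residence (+$4750 flat): $31050 + $4750 = $35800.
Defendant is a documented gang member (+20%): $35800 × 1.2 = $42960.
$42960 is within the $200000 maximum.
$42960 is at or above the $4500 minimum.

$42960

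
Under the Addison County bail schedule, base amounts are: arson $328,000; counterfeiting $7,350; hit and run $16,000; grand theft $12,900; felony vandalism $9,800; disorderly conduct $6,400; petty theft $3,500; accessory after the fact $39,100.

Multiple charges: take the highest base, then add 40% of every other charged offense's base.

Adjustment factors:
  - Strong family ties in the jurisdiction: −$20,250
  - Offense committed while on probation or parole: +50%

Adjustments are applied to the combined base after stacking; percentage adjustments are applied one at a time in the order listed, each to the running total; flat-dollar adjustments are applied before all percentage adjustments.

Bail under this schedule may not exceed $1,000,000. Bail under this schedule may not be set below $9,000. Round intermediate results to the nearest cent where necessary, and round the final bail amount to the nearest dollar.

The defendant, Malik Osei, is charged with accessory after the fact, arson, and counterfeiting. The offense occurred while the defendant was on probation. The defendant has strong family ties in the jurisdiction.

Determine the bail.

Base amounts from the schedule: accessory after the fact $39,100; arson $328,000; counterfeiting $7,350.
Stacking rule: highest base plus 40% of each additional charge. Highest is arson at $328,000. Additional: $39,100 × 40% = $15,640; $7,350 × 40% = $2,940. Combined base = $328,000 + $18,580 = $346,580.
Strong family ties in the jurisdiction (−$20,250 flat): $346,580 − $20,250 = $326,330.
Offense committed while on probation or parole (+50%): $326,330 × 1.5 = $489,495.
$489,495 is within the $1,000,000 maximum.
$489,495 is at or above the $9,000 minimum.

$489,495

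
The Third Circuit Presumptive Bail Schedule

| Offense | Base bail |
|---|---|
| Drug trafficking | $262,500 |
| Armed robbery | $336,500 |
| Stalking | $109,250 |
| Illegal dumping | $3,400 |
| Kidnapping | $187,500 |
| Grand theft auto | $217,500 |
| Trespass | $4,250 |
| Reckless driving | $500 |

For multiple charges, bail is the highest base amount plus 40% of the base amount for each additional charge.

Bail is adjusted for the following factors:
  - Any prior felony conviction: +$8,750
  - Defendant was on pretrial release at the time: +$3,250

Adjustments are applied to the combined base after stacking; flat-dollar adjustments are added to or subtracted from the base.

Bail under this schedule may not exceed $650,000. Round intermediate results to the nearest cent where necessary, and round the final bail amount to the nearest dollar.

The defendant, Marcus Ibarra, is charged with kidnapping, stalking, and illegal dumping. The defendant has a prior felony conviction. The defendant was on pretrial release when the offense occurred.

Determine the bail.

$244,560

Base amounts from the schedule: kidnapping $187,500; stalking $109,250; illegal dumping $3,400.
Stacking rule: highest base plus 40% of each additional charge. Highest is kidnapping at $187,500. Additional: $109,250 × 40% = $43,700; $3,400 × 40% = $1,360. Combined base = $187,500 + $45,060 = $232,560.
Any prior felony conviction (+$8,750 flat): $232,560 + $8,750 = $241,310.
Defendant was on pretrial release at the time (+$3,250 flat): $241,310 + $3,250 = $244,560.
$244,560 is within the $650,000 maximum.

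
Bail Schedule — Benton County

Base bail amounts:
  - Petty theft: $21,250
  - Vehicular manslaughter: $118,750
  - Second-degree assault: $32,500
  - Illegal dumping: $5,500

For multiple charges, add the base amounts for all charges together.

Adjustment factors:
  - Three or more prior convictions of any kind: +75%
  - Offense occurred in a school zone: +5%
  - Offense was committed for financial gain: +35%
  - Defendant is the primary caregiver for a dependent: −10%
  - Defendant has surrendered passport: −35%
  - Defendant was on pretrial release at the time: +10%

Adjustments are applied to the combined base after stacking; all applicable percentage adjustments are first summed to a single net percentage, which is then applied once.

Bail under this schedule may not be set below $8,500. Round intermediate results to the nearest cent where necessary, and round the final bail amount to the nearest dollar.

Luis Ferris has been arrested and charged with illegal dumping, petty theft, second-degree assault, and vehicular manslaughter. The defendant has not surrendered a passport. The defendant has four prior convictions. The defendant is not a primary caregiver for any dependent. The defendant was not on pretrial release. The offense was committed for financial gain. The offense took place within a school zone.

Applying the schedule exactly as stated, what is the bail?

$382,700

Base amounts from the schedule: illegal dumping $5,500; petty theft $21,250; second-degree assault $32,500; vehicular manslaughter $118,750.
Stacking rule: sum of all bases. $5,500 + $21,250 + $32,500 + $118,750 = $178,000.
Net percentage adjustment: +75% +5% +35% = +115%. $178,000 × 2.15 = $382,700.
$382,700 is at or above the $8,500 minimum.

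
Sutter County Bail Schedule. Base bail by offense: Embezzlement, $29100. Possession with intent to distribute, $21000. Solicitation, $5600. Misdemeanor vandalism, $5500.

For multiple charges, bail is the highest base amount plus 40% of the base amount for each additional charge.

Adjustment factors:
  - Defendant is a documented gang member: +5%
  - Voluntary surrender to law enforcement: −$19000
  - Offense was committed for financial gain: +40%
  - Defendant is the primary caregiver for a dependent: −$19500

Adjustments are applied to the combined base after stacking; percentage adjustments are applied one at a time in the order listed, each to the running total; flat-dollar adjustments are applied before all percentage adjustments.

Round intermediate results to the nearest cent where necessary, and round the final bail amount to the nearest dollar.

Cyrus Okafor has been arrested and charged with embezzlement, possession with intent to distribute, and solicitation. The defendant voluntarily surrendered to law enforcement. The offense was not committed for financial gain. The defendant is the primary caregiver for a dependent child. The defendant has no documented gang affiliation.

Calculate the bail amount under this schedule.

Base amounts from the schedule: embezzlement $29100; possession with intent to distribute $21000; solicitation $5600.
Stacking rule: highest base plus 40% of each additional charge. Highest is embezzlement at $29100. Additional: $21000 × 40% = $8400; $5600 × 40% = $2240. Combined base = $29100 + $10640 = $39740.
Voluntary surrender to law enforcement (−$19000 flat): $39740 − $19000 = $20740.
Defendant is the primary caregiver for a dependent (−$19500 flat): $20740 − $19500 = $1240.

$1240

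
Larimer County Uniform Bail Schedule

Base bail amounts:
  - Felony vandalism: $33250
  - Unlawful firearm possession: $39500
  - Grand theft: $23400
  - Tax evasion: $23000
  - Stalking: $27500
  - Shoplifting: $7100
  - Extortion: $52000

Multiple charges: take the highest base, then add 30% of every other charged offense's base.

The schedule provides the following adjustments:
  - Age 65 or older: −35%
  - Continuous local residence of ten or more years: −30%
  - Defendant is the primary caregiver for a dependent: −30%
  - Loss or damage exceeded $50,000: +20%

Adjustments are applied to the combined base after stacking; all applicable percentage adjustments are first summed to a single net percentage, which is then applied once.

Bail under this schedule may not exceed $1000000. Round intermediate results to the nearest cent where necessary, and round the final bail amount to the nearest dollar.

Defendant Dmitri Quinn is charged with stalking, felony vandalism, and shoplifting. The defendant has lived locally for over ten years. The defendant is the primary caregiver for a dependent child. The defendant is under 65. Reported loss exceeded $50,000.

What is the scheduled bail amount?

$26178

Base amounts from the schedule: stalking $27500; felony vandalism $33250; shoplifting $7100.
Stacking rule: highest base plus 30% of each additional charge. Highest is felony vandalism at $33250. Additional: $27500 × 30% = $8250; $7100 × 30% = $2130. Combined base = $33250 + $10380 = $43630.
Net percentage adjustment: −30% −30% +20% = −40%. $43630 × 0.6 = $26178.
$26178 is within the $1000000 maximum.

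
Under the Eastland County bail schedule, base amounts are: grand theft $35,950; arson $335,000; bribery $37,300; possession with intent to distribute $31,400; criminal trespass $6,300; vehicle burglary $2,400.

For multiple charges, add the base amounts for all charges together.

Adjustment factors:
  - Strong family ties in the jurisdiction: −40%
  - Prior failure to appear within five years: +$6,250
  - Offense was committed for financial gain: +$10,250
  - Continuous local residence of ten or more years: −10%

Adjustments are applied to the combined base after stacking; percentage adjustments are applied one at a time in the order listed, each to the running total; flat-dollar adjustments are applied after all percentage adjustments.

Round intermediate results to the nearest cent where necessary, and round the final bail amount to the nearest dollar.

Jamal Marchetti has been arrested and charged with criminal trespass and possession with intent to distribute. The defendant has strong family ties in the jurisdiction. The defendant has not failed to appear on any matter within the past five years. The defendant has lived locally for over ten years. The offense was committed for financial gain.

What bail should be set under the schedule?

$30,608

Base amounts from the schedule: criminal trespass $6,300; possession with intent to distribute $31,400.
Stacking rule: sum of all bases. $6,300 + $31,400 = $37,700.
Strong family ties in the jurisdiction (−40%): $37,700 × 0.6 = $22,620.
Continuous local residence of ten or more years (−10%): $22,620 × 0.9 = $20,358.
Offense was committed for financial gain (+$10,250 flat): $20,358 + $10,250 = $30,608.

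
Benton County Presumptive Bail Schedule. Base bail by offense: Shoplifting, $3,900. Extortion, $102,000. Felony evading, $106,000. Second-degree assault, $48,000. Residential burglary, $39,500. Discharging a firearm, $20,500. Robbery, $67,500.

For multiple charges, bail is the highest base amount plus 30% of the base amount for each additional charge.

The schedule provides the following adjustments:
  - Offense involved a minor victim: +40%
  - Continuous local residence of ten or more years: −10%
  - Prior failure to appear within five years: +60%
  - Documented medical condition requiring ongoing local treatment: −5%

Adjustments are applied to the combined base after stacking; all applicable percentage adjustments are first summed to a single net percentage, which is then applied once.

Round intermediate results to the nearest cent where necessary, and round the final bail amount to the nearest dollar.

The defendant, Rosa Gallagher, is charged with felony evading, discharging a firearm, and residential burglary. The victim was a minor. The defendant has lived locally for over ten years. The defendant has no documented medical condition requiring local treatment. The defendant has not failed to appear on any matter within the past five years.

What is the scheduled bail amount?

Base amounts from the schedule: felony evading $106,000; discharging a firearm $20,500; residential burglary $39,500.
Stacking rule: highest base plus 30% of each additional charge. Highest is felony evading at $106,000. Additional: $20,500 × 30% = $6,150; $39,500 × 30% = $11,850. Combined base = $106,000 + $18,000 = $124,000.
Net percentage adjustment: +40% −10% = +30%. $124,000 × 1.3 = $161,200.

$161,200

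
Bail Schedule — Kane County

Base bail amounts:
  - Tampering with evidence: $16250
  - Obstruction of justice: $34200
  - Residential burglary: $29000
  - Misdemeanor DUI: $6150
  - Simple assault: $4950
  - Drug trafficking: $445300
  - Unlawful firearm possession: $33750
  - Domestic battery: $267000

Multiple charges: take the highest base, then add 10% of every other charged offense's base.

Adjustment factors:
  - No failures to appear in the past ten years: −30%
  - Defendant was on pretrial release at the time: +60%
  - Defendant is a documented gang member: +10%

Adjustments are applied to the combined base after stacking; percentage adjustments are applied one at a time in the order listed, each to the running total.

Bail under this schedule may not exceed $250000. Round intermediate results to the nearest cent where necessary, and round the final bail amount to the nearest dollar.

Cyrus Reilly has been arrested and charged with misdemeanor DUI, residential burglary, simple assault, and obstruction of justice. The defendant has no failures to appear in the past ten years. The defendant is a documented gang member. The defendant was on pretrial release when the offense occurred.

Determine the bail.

$47075

Base amounts from the schedule: misdemeanor DUI $6150; residential burglary $29000; simple assault $4950; obstruction of justice $34200.
Stacking rule: highest base plus 10% of each additional charge. Highest is obstruction of justice at $34200. Additional: $6150 × 10% = $615; $29000 × 10% = $2900; $4950 × 10% = $495. Combined base = $34200 + $4010 = $38210.
No failures to appear in the past ten years (−30%): $38210 × 0.7 = $26747.
Defendant was on pretrial release at the time (+60%): $26747 × 1.6 = $42795.20.
Defendant is a documented gang member (+10%): $42795.20 × 1.1 = $47074.72.
$47074.72 is within the $250000 maximum.
Rounded to the nearest dollar: $47075.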